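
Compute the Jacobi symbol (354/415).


Compute (354/415) via quadratic reciprocity:
  pull out 2: (2/415) = +1  (since 415 mod 8 = 7)
  reciprocity: (177/415) -> +(415/177)
  reduce: (61/177)
  reciprocity: (61/177) -> +(177/61)
  reduce: (55/61)
  reciprocity: (55/61) -> +(61/55)
  reduce: (6/55)
  pull out 2: (2/55) = +1  (since 55 mod 8 = 7)
  reciprocity: (3/55) -> -(55/3)
  reduce: (1/3)
  (1/3) = 1
Product of signs = -1

-1


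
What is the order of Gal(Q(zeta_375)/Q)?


|Gal(Q(zeta_375)/Q)| = phi(375)
= 200

200


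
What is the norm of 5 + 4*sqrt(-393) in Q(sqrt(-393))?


N(a + b*sqrt(d)) = a^2 - d*b^2
= (5)^2 - (-393)*(4)^2
= 25 + 6288
= 6313

6313


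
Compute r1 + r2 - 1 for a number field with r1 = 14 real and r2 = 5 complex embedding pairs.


By Dirichlet's unit theorem:
rank = r1 + r2 - 1
= 14 + 5 - 1
= 18

18


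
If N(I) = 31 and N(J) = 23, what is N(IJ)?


N(IJ) = N(I) * N(J)
= 31 * 23
= 713

713


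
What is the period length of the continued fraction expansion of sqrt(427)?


Run the CF algorithm for sqrt(427).
a_0 = floor(sqrt(427)) = 20; set m_0=0, q_0=1.
Recurrence: m' = q*a - m,  q' = (d - m'^2)/q,  a' = floor((a_0 + m')/q').
  step 1: m=20, q=27, a=1
  step 2: m=7, q=14, a=1
  step 3: m=7, q=27, a=1
  step 4: m=20, q=1, a=40
a_4 = 2*a_0 = 40, so the period closes here.
sqrt(427) = [20; 1, 1, 1, 40]
Period length = 4

4


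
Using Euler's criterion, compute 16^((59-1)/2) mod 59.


p = 59 is prime and the exponent is (p-1)/2 = 29, so by Euler's criterion 16^29 = (16/59) = +1 or -1 mod 59.
Compute by square-and-multiply:
  29 = 16 + 8 + 4 + 1 (binary 11101)
  Repeated squaring mod 59: 16^1 = 16, 16^2 = 20, 16^4 = 46, 16^8 = 51, 16^16 = 5
  16^29 = 16^16 * 16^8 * 16^4 * 16^1 = 5 * 51 * 46 * 16 mod 59
    5 * 51 = 255 = 19 mod 59
    19 * 46 = 874 = 48 mod 59
    48 * 16 = 768 = 1 mod 59
  16^29 = 1 mod 59
Result 1: 16 is a quadratic residue mod 59.
16^29 mod 59 = 1

1


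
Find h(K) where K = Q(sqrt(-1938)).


K = Q(sqrt(-1938)). d mod 4 = 2, so D = disc(K) = 4d = -7752
h(K) equals the number of primitive reduced positive-definite forms (a, b, c) = a*x^2 + b*x*y + c*y^2 with b^2 - 4ac = D,
where reduced means |b| <= a <= c, with b >= 0 whenever |b| = a or a = c, and primitive means gcd(a, b, c) = 1.
Reduced forces 3a^2 <= |D| = 7752, so 1 <= a <= 50; b must have the parity of D, and c = (b^2 - D)/(4a) must be an integer >= a.
Enumerate a = 1..50, b in [-a, a]:
  a=1: (1, 0, 1938)  [1]
  a=2: (2, 0, 969)  [1]
  a=3: (3, 0, 646)  [1]
  a=4..5: none
  a=6: (6, 0, 323)  [1]
  a=7: (7, -2, 277), (7, 2, 277)  [2]
  a=8..10: none
  a=11: (11, -6, 177), (11, 6, 177)  [2]
  a=12: none
  a=13: (13, -10, 151), (13, 10, 151)  [2]
  a=14: (14, -12, 141), (14, 12, 141)  [2]
  a=15..16: none
  a=17: (17, 0, 114)  [1]
  a=18: none
  a=19: (19, 0, 102)  [1]
  a=20: none
  a=21: (21, -12, 94), (21, 12, 94)  [2]
  a=22: (22, -16, 91), (22, 16, 91)  [2]
  a=23..25: none
  a=26: (26, -16, 77), (26, 16, 77)  [2]
  a=27..28: none
  a=29: (29, -22, 71), (29, 22, 71)  [2]
  a=30..32: none
  a=33: (33, -6, 59), (33, 6, 59)  [2]
  a=34: (34, 0, 57)  [1]
  a=35..37: none
  a=38: (38, 0, 51)  [1]
  a=39: (39, -36, 58), (39, 36, 58)  [2]
  a=40..41: none
  a=42: (42, -12, 47), (42, 12, 47)  [2]
  a=43: (43, -26, 49), (43, 26, 49)  [2]
  a=44..50: none
Total reduced forms: 1 + 1 + 1 + 1 + 2 + 2 + 2 + 2 + 1 + 1 + 2 + 2 + 2 + 2 + 2 + 1 + 1 + 2 + 2 + 2 = 32
h = 32

32


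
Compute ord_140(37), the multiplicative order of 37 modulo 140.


We want ord_140(37), the smallest k >= 1 with 37^k = 1 mod 140.
n = 140 = 2^2 * 5 * 7, phi(140) = 48; the order divides phi(n).
Divisors of 48: 1, 2, 3, 4, 6, 8, 12, 16, 24, 48
Repeated squaring mod 140: 37^1 = 37, 37^2 = 109, 37^4 = 121, 37^8 = 81, 37^16 = 121, 37^32 = 81
Test divisors in increasing order:
  k=1: 37^1 = 37 mod 140
  k=2: 37^2 = 109 mod 140
  k=3: 37^3 = 109 * 37 = 113 mod 140
  k=4: 37^4 = 121 mod 140
  k=6: 37^6 = 121 * 109 = 29 mod 140
  k=8: 37^8 = 81 mod 140
  k=12: 37^12 = 81 * 121 = 1 mod 140  <- first divisor giving 1
Order = 12

12


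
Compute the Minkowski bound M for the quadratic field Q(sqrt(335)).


d = 335, d mod 4 = 3, so disc(K) = 4d = 1340; |disc(K)| = 1340
Real quadratic field, so n = 2, s = r2 = 0, r1 = 2
M = (n!/n^n) * (4/pi)^s * sqrt(|disc(K)|) = (2!/2^2) * (4/pi)^0 * sqrt(1340)
= 0.5 * 1.000000 * 36.606010
= 18.3030

18.3030


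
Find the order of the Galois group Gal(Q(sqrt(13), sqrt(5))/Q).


The 2 square roots of distinct primes are multiplicatively independent over Q,
so [K:Q] = 2^2 and Gal(K/Q) is isomorphic to (Z/2Z)^2.
|Gal| = 2^2 = 4

4


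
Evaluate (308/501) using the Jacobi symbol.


Compute (308/501) via quadratic reciprocity:
  pull out 2: (2/501) = -1  (since 501 mod 8 = 5)
  pull out 2: (2/501) = -1  (since 501 mod 8 = 5)
  reciprocity: (77/501) -> +(501/77)
  reduce: (39/77)
  reciprocity: (39/77) -> +(77/39)
  reduce: (38/39)
  pull out 2: (2/39) = +1  (since 39 mod 8 = 7)
  reciprocity: (19/39) -> -(39/19)
  reduce: (1/19)
  (1/19) = 1
Product of signs = -1

-1


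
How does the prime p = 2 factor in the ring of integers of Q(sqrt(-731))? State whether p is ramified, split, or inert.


K = Q(sqrt(-731)). Since d mod 4 = 1, disc(K) = -731.
Check p | disc: -731 mod 2 = 1.
p=2 does not divide disc (d is 1 mod 4). 2 splits iff d = 1 mod 8.
d mod 8 = 5, so (d/2) = -1.
(d/p) = -1, so p is inert: (p) stays prime with e=1, f=2, g=1.
Therefore p is inert.

inert


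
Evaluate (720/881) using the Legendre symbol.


p = 881 is prime, so compute (720/881) with the reciprocity algorithm (Jacobi-symbol steps: pull out 2s via (2/n), flip via reciprocity, reduce):
  pull out 2: (2/881) = +1  (since 881 mod 8 = 1)
  pull out 2: (2/881) = +1  (since 881 mod 8 = 1)
  pull out 2: (2/881) = +1  (since 881 mod 8 = 1)
  pull out 2: (2/881) = +1  (since 881 mod 8 = 1)
  reciprocity: (45/881) -> +(881/45)
  reduce: (26/45)
  pull out 2: (2/45) = -1  (since 45 mod 8 = 5)
  reciprocity: (13/45) -> +(45/13)
  reduce: (6/13)
  pull out 2: (2/13) = -1  (since 13 mod 8 = 5)
  reciprocity: (3/13) -> +(13/3)
  reduce: (1/3)
  (1/3) = 1
Product of signs = 1
(720/881) = 1

1


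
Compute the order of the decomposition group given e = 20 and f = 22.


|D_P| = e * f
= 20 * 22
= 440

440


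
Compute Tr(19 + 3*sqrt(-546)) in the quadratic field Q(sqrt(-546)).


Tr(a + b*sqrt(d)) = (a + b*sqrt(d)) + (a - b*sqrt(d)) = 2a
= 2 * (19)
= 38

38


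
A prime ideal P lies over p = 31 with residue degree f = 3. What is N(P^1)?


N(P^a) = p^(a*f)
= 31^(1*3)
= 31^3
= 29791

29791


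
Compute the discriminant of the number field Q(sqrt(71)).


For K = Q(sqrt(d)) with d squarefree: disc(K) = d if d = 1 mod 4, and disc(K) = 4d if d = 2 or 3 mod 4.
Here d = 71, and d mod 4 = 3.
d = 3 mod 4, not 1 (O_K = Z[sqrt(d)]), so disc(K) = 4d = 4 * (71) = 284

284


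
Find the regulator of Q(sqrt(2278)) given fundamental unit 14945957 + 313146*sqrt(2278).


epsilon = 14945957 + 313146*sqrt(2278)
= 2.9892e+07
R = ln(2.9892e+07)
= 17.2131

17.2131


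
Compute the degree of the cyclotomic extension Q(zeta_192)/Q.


The degree equals Euler's totient phi(192).
192 = 2^6 * 3
phi(192) = 64

64


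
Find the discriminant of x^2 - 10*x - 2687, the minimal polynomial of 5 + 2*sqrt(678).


The element 5 + 2*sqrt(678) has minimal polynomial:
x^2 - 10*x - 2687
Discriminant = (-10)^2 - 4*(-2687)
= 100 + 10748
= 10848

10848


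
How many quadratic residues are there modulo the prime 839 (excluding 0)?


For prime p, the number of non-zero quadratic residues is (p-1)/2.
= (839-1)/2
= 419

419


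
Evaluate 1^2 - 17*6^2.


x^2 - d*y^2
= 1^2 - 17*6^2
= 1 - 612
= -611

-611


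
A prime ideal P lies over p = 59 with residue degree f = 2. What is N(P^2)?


N(P^a) = p^(a*f)
= 59^(2*2)
= 59^4
= 12117361

12117361


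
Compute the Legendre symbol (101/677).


p = 677 is prime, so compute (101/677) with the reciprocity algorithm (Jacobi-symbol steps: pull out 2s via (2/n), flip via reciprocity, reduce):
  reciprocity: (101/677) -> +(677/101)
  reduce: (71/101)
  reciprocity: (71/101) -> +(101/71)
  reduce: (30/71)
  pull out 2: (2/71) = +1  (since 71 mod 8 = 7)
  reciprocity: (15/71) -> -(71/15)
  reduce: (11/15)
  reciprocity: (11/15) -> -(15/11)
  reduce: (4/11)
  pull out 2: (2/11) = -1  (since 11 mod 8 = 3)
  pull out 2: (2/11) = -1  (since 11 mod 8 = 3)
  (1/11) = 1
Product of signs = 1
(101/677) = 1

1


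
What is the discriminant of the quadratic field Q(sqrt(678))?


For K = Q(sqrt(d)) with d squarefree: disc(K) = d if d = 1 mod 4, and disc(K) = 4d if d = 2 or 3 mod 4.
Here d = 678, and d mod 4 = 2.
d = 2 mod 4, not 1 (O_K = Z[sqrt(d)]), so disc(K) = 4d = 4 * (678) = 2712

2712


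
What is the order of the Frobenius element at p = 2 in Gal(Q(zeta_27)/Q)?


The Frobenius at p in Gal(Q(zeta_n)/Q) = (Z/nZ)* is the class of p, so its order is ord_27(2), the smallest k >= 1 with 2^k = 1 mod 27.
n = 27 = 3^3, phi(27) = 18; the order divides phi(n).
Divisors of 18: 1, 2, 3, 6, 9, 18
Repeated squaring mod 27: 2^1 = 2, 2^2 = 4, 2^4 = 16, 2^8 = 13, 2^16 = 7
Test divisors in increasing order:
  k=1: 2^1 = 2 mod 27
  k=2: 2^2 = 4 mod 27
  k=3: 2^3 = 4 * 2 = 8 mod 27
  k=6: 2^6 = 16 * 4 = 10 mod 27
  k=9: 2^9 = 13 * 2 = 26 mod 27
  k=18: 2^18 = 7 * 4 = 1 mod 27  <- first divisor giving 1
Order = 18

18


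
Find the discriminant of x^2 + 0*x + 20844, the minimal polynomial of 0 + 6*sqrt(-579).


The element 0 + 6*sqrt(-579) has minimal polynomial:
x^2 + 0*x + 20844
Discriminant = (0)^2 - 4*(20844)
= 0 - 83376
= -83376

-83376


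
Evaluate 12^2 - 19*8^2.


x^2 - d*y^2
= 12^2 - 19*8^2
= 144 - 1216
= -1072

-1072


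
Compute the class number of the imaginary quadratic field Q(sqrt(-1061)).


K = Q(sqrt(-1061)). d mod 4 = 3, so D = disc(K) = 4d = -4244
h(K) equals the number of primitive reduced positive-definite forms (a, b, c) = a*x^2 + b*x*y + c*y^2 with b^2 - 4ac = D,
where reduced means |b| <= a <= c, with b >= 0 whenever |b| = a or a = c, and primitive means gcd(a, b, c) = 1.
Reduced forces 3a^2 <= |D| = 4244, so 1 <= a <= 37; b must have the parity of D, and c = (b^2 - D)/(4a) must be an integer >= a.
Enumerate a = 1..37, b in [-a, a]:
  a=1: (1, 0, 1061)  [1]
  a=2: (2, 2, 531)  [1]
  a=3: (3, -2, 354), (3, 2, 354)  [2]
  a=4: none
  a=5: (5, -4, 213), (5, 4, 213)  [2]
  a=6: (6, -2, 177), (6, 2, 177)  [2]
  a=7..8: none
  a=9: (9, -2, 118), (9, 2, 118)  [2]
  a=10: (10, -6, 107), (10, 6, 107)  [2]
  a=11..14: none
  a=15: (15, -14, 74), (15, -4, 71), (15, 4, 71), (15, 14, 74)  [4]
  a=16..17: none
  a=18: (18, -2, 59), (18, 2, 59)  [2]
  a=19..24: none
  a=25: (25, -16, 45), (25, 16, 45)  [2]
  a=26: none
  a=27: (27, -20, 43), (27, 20, 43)  [2]
  a=28..29: none
  a=30: (30, -26, 41), (30, -14, 37), (30, 14, 37), (30, 26, 41)  [4]
  a=31..37: none
Total reduced forms: 1 + 1 + 2 + 2 + 2 + 2 + 2 + 4 + 2 + 2 + 2 + 4 = 26
h = 26

26


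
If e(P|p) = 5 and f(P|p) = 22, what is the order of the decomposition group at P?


|D_P| = e * f
= 5 * 22
= 110

110


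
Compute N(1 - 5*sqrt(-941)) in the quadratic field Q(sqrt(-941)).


N(a + b*sqrt(d)) = a^2 - d*b^2
= (1)^2 - (-941)*(-5)^2
= 1 + 23525
= 23526

23526


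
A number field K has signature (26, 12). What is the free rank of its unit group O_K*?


By Dirichlet's unit theorem:
rank = r1 + r2 - 1
= 26 + 12 - 1
= 37

37


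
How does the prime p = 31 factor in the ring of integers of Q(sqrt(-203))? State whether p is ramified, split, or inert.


K = Q(sqrt(-203)). Since d mod 4 = 1, disc(K) = -203.
Check p | disc: -203 mod 31 = 14.
p does not divide disc. Compute Legendre symbol (d/p):
14^((31-1)/2) mod 31 = 1
(d/p) = 1, so p splits: (p) = P*P' with e=1, f=1, g=2.
Therefore p is split.

split


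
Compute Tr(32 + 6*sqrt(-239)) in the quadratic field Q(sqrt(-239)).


Tr(a + b*sqrt(d)) = (a + b*sqrt(d)) + (a - b*sqrt(d)) = 2a
= 2 * (32)
= 64

64


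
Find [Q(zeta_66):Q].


The degree equals Euler's totient phi(66).
66 = 2 * 3 * 11
phi(66) = 20

20


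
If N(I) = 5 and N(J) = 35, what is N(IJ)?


N(IJ) = N(I) * N(J)
= 5 * 35
= 175

175


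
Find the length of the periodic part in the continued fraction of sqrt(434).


Run the CF algorithm for sqrt(434).
a_0 = floor(sqrt(434)) = 20; set m_0=0, q_0=1.
Recurrence: m' = q*a - m,  q' = (d - m'^2)/q,  a' = floor((a_0 + m')/q').
  step 1: m=20, q=34, a=1
  step 2: m=14, q=7, a=4
  step 3: m=14, q=34, a=1
  step 4: m=20, q=1, a=40
a_4 = 2*a_0 = 40, so the period closes here.
sqrt(434) = [20; 1, 4, 1, 40]
Period length = 4

4


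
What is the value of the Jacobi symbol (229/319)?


Compute (229/319) via quadratic reciprocity:
  reciprocity: (229/319) -> +(319/229)
  reduce: (90/229)
  pull out 2: (2/229) = -1  (since 229 mod 8 = 5)
  reciprocity: (45/229) -> +(229/45)
  reduce: (4/45)
  pull out 2: (2/45) = -1  (since 45 mod 8 = 5)
  pull out 2: (2/45) = -1  (since 45 mod 8 = 5)
  (1/45) = 1
Product of signs = -1

-1


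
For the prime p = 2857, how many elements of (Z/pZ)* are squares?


For prime p, the number of non-zero quadratic residues is (p-1)/2.
= (2857-1)/2
= 1428

1428


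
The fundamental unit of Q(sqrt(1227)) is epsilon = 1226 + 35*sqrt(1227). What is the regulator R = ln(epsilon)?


epsilon = 1226 + 35*sqrt(1227)
= 2451.9996
R = ln(2451.9996)
= 7.8047

7.8047


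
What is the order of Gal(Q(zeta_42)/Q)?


|Gal(Q(zeta_42)/Q)| = phi(42)
= 12

12


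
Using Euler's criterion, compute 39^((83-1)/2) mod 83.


p = 83 is prime and the exponent is (p-1)/2 = 41, so by Euler's criterion 39^41 = (39/83) = +1 or -1 mod 83.
Compute by square-and-multiply:
  41 = 32 + 8 + 1 (binary 101001)
  Repeated squaring mod 83: 39^1 = 39, 39^2 = 27, 39^4 = 65, 39^8 = 75, 39^16 = 64, 39^32 = 29
  39^41 = 39^32 * 39^8 * 39^1 = 29 * 75 * 39 mod 83
    29 * 75 = 2175 = 17 mod 83
    17 * 39 = 663 = 82 mod 83
  39^41 = 82 mod 83
Result 82 = p - 1 = -1 mod 83: 39 is a quadratic non-residue mod 83. As a residue in [0, p-1] the value is 82.
39^41 mod 83 = 82

82


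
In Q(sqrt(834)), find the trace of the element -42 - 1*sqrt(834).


Tr(a + b*sqrt(d)) = (a + b*sqrt(d)) + (a - b*sqrt(d)) = 2a
= 2 * (-42)
= -84

-84


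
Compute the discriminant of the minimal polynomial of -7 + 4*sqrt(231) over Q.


The element -7 + 4*sqrt(231) has minimal polynomial:
x^2 + 14*x - 3647
Discriminant = (14)^2 - 4*(-3647)
= 196 + 14588
= 14784

14784


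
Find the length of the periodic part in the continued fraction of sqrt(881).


Run the CF algorithm for sqrt(881).
a_0 = floor(sqrt(881)) = 29; set m_0=0, q_0=1.
Recurrence: m' = q*a - m,  q' = (d - m'^2)/q,  a' = floor((a_0 + m')/q').
  step 1: m=29, q=40, a=1
  step 2: m=11, q=19, a=2
  step 3: m=27, q=8, a=7
  step 4: m=29, q=5, a=11
  step 5: m=26, q=41, a=1
  step 6: m=15, q=16, a=2
  step 7: m=17, q=37, a=1
  step 8: m=20, q=13, a=3
  step 9: m=19, q=40, a=1
  step 10: m=21, q=11, a=4
  step 11: m=23, q=32, a=1
  step 12: m=9, q=25, a=1
  step 13: m=16, q=25, a=1
  step 14: m=9, q=32, a=1
  step 15: m=23, q=11, a=4
  step 16: m=21, q=40, a=1
  step 17: m=19, q=13, a=3
  step 18: m=20, q=37, a=1
  step 19: m=17, q=16, a=2
  step 20: m=15, q=41, a=1
  step 21: m=26, q=5, a=11
  step 22: m=29, q=8, a=7
  step 23: m=27, q=19, a=2
  step 24: m=11, q=40, a=1
  step 25: m=29, q=1, a=58
a_25 = 2*a_0 = 58, so the period closes here.
sqrt(881) = [29; 1, 2, 7, 11, 1, 2, 1, 3, 1, 4, 1, 1, 1, 1, 4, 1, 3, 1, 2, 1, 11, 7, 2, 1, 58]
Period length = 25

25


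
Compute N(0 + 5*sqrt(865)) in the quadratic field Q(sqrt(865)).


N(a + b*sqrt(d)) = a^2 - d*b^2
= (0)^2 - (865)*(5)^2
= 0 - 21625
= -21625

-21625


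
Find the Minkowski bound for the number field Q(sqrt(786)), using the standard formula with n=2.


d = 786, d mod 4 = 2, so disc(K) = 4d = 3144; |disc(K)| = 3144
Real quadratic field, so n = 2, s = r2 = 0, r1 = 2
M = (n!/n^n) * (4/pi)^s * sqrt(|disc(K)|) = (2!/2^2) * (4/pi)^0 * sqrt(3144)
= 0.5 * 1.000000 * 56.071383
= 28.0357

28.0357


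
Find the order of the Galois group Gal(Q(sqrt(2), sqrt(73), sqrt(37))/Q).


The 3 square roots of distinct primes are multiplicatively independent over Q,
so [K:Q] = 2^3 and Gal(K/Q) is isomorphic to (Z/2Z)^3.
|Gal| = 2^3 = 8

8


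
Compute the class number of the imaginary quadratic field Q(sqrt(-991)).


K = Q(sqrt(-991)). d mod 4 = 1, so D = disc(K) = d = -991
h(K) equals the number of primitive reduced positive-definite forms (a, b, c) = a*x^2 + b*x*y + c*y^2 with b^2 - 4ac = D,
where reduced means |b| <= a <= c, with b >= 0 whenever |b| = a or a = c, and primitive means gcd(a, b, c) = 1.
Reduced forces 3a^2 <= |D| = 991, so 1 <= a <= 18; b must have the parity of D, and c = (b^2 - D)/(4a) must be an integer >= a.
Enumerate a = 1..18, b in [-a, a]:
  a=1: (1, 1, 248)  [1]
  a=2: (2, -1, 124), (2, 1, 124)  [2]
  a=3: none
  a=4: (4, -1, 62), (4, 1, 62)  [2]
  a=5: (5, -3, 50), (5, 3, 50)  [2]
  a=6..7: none
  a=8: (8, -1, 31), (8, 1, 31)  [2]
  a=9: none
  a=10: (10, -7, 26), (10, -3, 25), (10, 3, 25), (10, 7, 26)  [4]
  a=11..12: none
  a=13: (13, -7, 20), (13, 7, 20)  [2]
  a=14..15: none
  a=16: (16, -15, 19), (16, 15, 19)  [2]
  a=17..18: none
Total reduced forms: 1 + 2 + 2 + 2 + 2 + 4 + 2 + 2 = 17
h = 17

17


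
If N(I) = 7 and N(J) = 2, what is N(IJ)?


N(IJ) = N(I) * N(J)
= 7 * 2
= 14

14


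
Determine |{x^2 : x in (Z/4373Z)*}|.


For prime p, the number of non-zero quadratic residues is (p-1)/2.
= (4373-1)/2
= 2186

2186


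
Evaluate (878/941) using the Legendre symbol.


p = 941 is prime, so compute (878/941) with the reciprocity algorithm (Jacobi-symbol steps: pull out 2s via (2/n), flip via reciprocity, reduce):
  pull out 2: (2/941) = -1  (since 941 mod 8 = 5)
  reciprocity: (439/941) -> +(941/439)
  reduce: (63/439)
  reciprocity: (63/439) -> -(439/63)
  reduce: (61/63)
  reciprocity: (61/63) -> +(63/61)
  reduce: (2/61)
  pull out 2: (2/61) = -1  (since 61 mod 8 = 5)
  (1/61) = 1
Product of signs = -1
(878/941) = -1

-1


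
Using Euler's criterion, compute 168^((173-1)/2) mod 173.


p = 173 is prime and the exponent is (p-1)/2 = 86, so by Euler's criterion 168^86 = (168/173) = +1 or -1 mod 173.
Compute by square-and-multiply:
  86 = 64 + 16 + 4 + 2 (binary 1010110)
  Repeated squaring mod 173: 168^1 = 168, 168^2 = 25, 168^4 = 106, 168^8 = 164, 168^16 = 81, 168^32 = 160, 168^64 = 169
  168^86 = 168^64 * 168^16 * 168^4 * 168^2 = 169 * 81 * 106 * 25 mod 173
    169 * 81 = 13689 = 22 mod 173
    22 * 106 = 2332 = 83 mod 173
    83 * 25 = 2075 = 172 mod 173
  168^86 = 172 mod 173
Result 172 = p - 1 = -1 mod 173: 168 is a quadratic non-residue mod 173. As a residue in [0, p-1] the value is 172.
168^86 mod 173 = 172

172


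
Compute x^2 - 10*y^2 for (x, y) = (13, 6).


x^2 - d*y^2
= 13^2 - 10*6^2
= 169 - 360
= -191

-191


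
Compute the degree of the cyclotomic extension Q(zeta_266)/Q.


The degree equals Euler's totient phi(266).
266 = 2 * 7 * 19
phi(266) = 108

108


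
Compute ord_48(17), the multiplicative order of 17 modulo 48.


We want ord_48(17), the smallest k >= 1 with 17^k = 1 mod 48.
n = 48 = 2^4 * 3, phi(48) = 16; the order divides phi(n).
Divisors of 16: 1, 2, 4, 8, 16
Repeated squaring mod 48: 17^1 = 17, 17^2 = 1, 17^4 = 1, 17^8 = 1, 17^16 = 1
Test divisors in increasing order:
  k=1: 17^1 = 17 mod 48
  k=2: 17^2 = 1 mod 48  <- first divisor giving 1
Order = 2

2


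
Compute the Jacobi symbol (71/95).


Compute (71/95) via quadratic reciprocity:
  reciprocity: (71/95) -> -(95/71)
  reduce: (24/71)
  pull out 2: (2/71) = +1  (since 71 mod 8 = 7)
  pull out 2: (2/71) = +1  (since 71 mod 8 = 7)
  pull out 2: (2/71) = +1  (since 71 mod 8 = 7)
  reciprocity: (3/71) -> -(71/3)
  reduce: (2/3)
  pull out 2: (2/3) = -1  (since 3 mod 8 = 3)
  (1/3) = 1
Product of signs = -1

-1


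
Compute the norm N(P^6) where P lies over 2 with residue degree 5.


N(P^a) = p^(a*f)
= 2^(6*5)
= 2^30
= 1073741824

1073741824


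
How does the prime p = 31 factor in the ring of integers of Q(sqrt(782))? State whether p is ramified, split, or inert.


K = Q(sqrt(782)). Since d mod 4 = 2, disc(K) = 3128.
Check p | disc: 3128 mod 31 = 28.
p does not divide disc. Compute Legendre symbol (d/p):
7^((31-1)/2) mod 31 = 1
(d/p) = 1, so p splits: (p) = P*P' with e=1, f=1, g=2.
Therefore p is split.

split


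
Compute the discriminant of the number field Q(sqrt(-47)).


For K = Q(sqrt(d)) with d squarefree: disc(K) = d if d = 1 mod 4, and disc(K) = 4d if d = 2 or 3 mod 4.
Here d = -47, and d mod 4 = 1.
d = 1 mod 4 (O_K = Z[(1+sqrt(d))/2]), so disc(K) = d = -47

-47


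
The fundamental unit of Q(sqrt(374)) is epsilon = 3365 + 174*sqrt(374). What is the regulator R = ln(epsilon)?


epsilon = 3365 + 174*sqrt(374)
= 6729.9999
R = ln(6729.9999)
= 8.8143

8.8143


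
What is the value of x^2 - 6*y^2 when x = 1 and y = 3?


x^2 - d*y^2
= 1^2 - 6*3^2
= 1 - 54
= -53

-53


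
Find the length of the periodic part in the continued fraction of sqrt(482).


Run the CF algorithm for sqrt(482).
a_0 = floor(sqrt(482)) = 21; set m_0=0, q_0=1.
Recurrence: m' = q*a - m,  q' = (d - m'^2)/q,  a' = floor((a_0 + m')/q').
  step 1: m=21, q=41, a=1
  step 2: m=20, q=2, a=20
  step 3: m=20, q=41, a=1
  step 4: m=21, q=1, a=42
a_4 = 2*a_0 = 42, so the period closes here.
sqrt(482) = [21; 1, 20, 1, 42]
Period length = 4

4


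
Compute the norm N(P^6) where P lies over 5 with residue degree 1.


N(P^a) = p^(a*f)
= 5^(6*1)
= 5^6
= 15625

15625


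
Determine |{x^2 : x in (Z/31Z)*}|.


For prime p, the number of non-zero quadratic residues is (p-1)/2.
= (31-1)/2
= 15

15


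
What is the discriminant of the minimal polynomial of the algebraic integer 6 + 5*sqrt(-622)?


The element 6 + 5*sqrt(-622) has minimal polynomial:
x^2 - 12*x + 15586
Discriminant = (-12)^2 - 4*(15586)
= 144 - 62344
= -62200

-62200


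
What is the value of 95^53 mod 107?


p = 107 is prime and the exponent is (p-1)/2 = 53, so by Euler's criterion 95^53 = (95/107) = +1 or -1 mod 107.
Compute by square-and-multiply:
  53 = 32 + 16 + 4 + 1 (binary 110101)
  Repeated squaring mod 107: 95^1 = 95, 95^2 = 37, 95^4 = 85, 95^8 = 56, 95^16 = 33, 95^32 = 19
  95^53 = 95^32 * 95^16 * 95^4 * 95^1 = 19 * 33 * 85 * 95 mod 107
    19 * 33 = 627 = 92 mod 107
    92 * 85 = 7820 = 9 mod 107
    9 * 95 = 855 = 106 mod 107
  95^53 = 106 mod 107
Result 106 = p - 1 = -1 mod 107: 95 is a quadratic non-residue mod 107. As a residue in [0, p-1] the value is 106.
95^53 mod 107 = 106

106


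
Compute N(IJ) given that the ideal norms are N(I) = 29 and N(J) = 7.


N(IJ) = N(I) * N(J)
= 29 * 7
= 203

203


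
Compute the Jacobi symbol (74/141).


Compute (74/141) via quadratic reciprocity:
  pull out 2: (2/141) = -1  (since 141 mod 8 = 5)
  reciprocity: (37/141) -> +(141/37)
  reduce: (30/37)
  pull out 2: (2/37) = -1  (since 37 mod 8 = 5)
  reciprocity: (15/37) -> +(37/15)
  reduce: (7/15)
  reciprocity: (7/15) -> -(15/7)
  reduce: (1/7)
  (1/7) = 1
Product of signs = -1

-1


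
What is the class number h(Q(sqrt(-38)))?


K = Q(sqrt(-38)). d mod 4 = 2, so D = disc(K) = 4d = -152
h(K) equals the number of primitive reduced positive-definite forms (a, b, c) = a*x^2 + b*x*y + c*y^2 with b^2 - 4ac = D,
where reduced means |b| <= a <= c, with b >= 0 whenever |b| = a or a = c, and primitive means gcd(a, b, c) = 1.
Reduced forces 3a^2 <= |D| = 152, so 1 <= a <= 7; b must have the parity of D, and c = (b^2 - D)/(4a) must be an integer >= a.
Enumerate a = 1..7, b in [-a, a]:
  a=1: (1, 0, 38)  [1]
  a=2: (2, 0, 19)  [1]
  a=3: (3, -2, 13), (3, 2, 13)  [2]
  a=4..5: none
  a=6: (6, -4, 7), (6, 4, 7)  [2]
  a=7: none
Total reduced forms: 1 + 1 + 2 + 2 = 6
h = 6

6


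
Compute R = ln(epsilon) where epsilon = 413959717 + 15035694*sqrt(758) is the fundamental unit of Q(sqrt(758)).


epsilon = 413959717 + 15035694*sqrt(758)
= 8.2792e+08
R = ln(8.2792e+08)
= 20.5344

20.5344


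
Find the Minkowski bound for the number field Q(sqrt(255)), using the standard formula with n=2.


d = 255, d mod 4 = 3, so disc(K) = 4d = 1020; |disc(K)| = 1020
Real quadratic field, so n = 2, s = r2 = 0, r1 = 2
M = (n!/n^n) * (4/pi)^s * sqrt(|disc(K)|) = (2!/2^2) * (4/pi)^0 * sqrt(1020)
= 0.5 * 1.000000 * 31.937439
= 15.9687

15.9687


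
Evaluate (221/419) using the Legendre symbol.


p = 419 is prime, so compute (221/419) with the reciprocity algorithm (Jacobi-symbol steps: pull out 2s via (2/n), flip via reciprocity, reduce):
  reciprocity: (221/419) -> +(419/221)
  reduce: (198/221)
  pull out 2: (2/221) = -1  (since 221 mod 8 = 5)
  reciprocity: (99/221) -> +(221/99)
  reduce: (23/99)
  reciprocity: (23/99) -> -(99/23)
  reduce: (7/23)
  reciprocity: (7/23) -> -(23/7)
  reduce: (2/7)
  pull out 2: (2/7) = +1  (since 7 mod 8 = 7)
  (1/7) = 1
Product of signs = -1
(221/419) = -1

-1


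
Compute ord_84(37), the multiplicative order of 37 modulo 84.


We want ord_84(37), the smallest k >= 1 with 37^k = 1 mod 84.
n = 84 = 2^2 * 3 * 7, phi(84) = 24; the order divides phi(n).
Divisors of 24: 1, 2, 3, 4, 6, 8, 12, 24
Repeated squaring mod 84: 37^1 = 37, 37^2 = 25, 37^4 = 37, 37^8 = 25, 37^16 = 37
Test divisors in increasing order:
  k=1: 37^1 = 37 mod 84
  k=2: 37^2 = 25 mod 84
  k=3: 37^3 = 25 * 37 = 1 mod 84  <- first divisor giving 1
Order = 3

3


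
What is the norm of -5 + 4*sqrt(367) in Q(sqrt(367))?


N(a + b*sqrt(d)) = a^2 - d*b^2
= (-5)^2 - (367)*(4)^2
= 25 - 5872
= -5847

-5847


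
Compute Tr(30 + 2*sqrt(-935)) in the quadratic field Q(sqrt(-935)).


Tr(a + b*sqrt(d)) = (a + b*sqrt(d)) + (a - b*sqrt(d)) = 2a
= 2 * (30)
= 60

60


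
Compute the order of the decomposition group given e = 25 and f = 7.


|D_P| = e * f
= 25 * 7
= 175

175


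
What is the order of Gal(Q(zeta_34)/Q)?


|Gal(Q(zeta_34)/Q)| = phi(34)
= 16

16


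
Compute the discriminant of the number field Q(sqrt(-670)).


For K = Q(sqrt(d)) with d squarefree: disc(K) = d if d = 1 mod 4, and disc(K) = 4d if d = 2 or 3 mod 4.
Here d = -670, and d mod 4 = 2.
d = 2 mod 4, not 1 (O_K = Z[sqrt(d)]), so disc(K) = 4d = 4 * (-670) = -2680

-2680


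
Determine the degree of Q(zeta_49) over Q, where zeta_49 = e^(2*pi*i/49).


The degree equals Euler's totient phi(49).
49 = 7^2
phi(49) = 42

42


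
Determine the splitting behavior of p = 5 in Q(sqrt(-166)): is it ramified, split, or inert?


K = Q(sqrt(-166)). Since d mod 4 = 2, disc(K) = -664.
Check p | disc: -664 mod 5 = 1.
p does not divide disc. Compute Legendre symbol (d/p):
4^((5-1)/2) mod 5 = 1
(d/p) = 1, so p splits: (p) = P*P' with e=1, f=1, g=2.
Therefore p is split.

split


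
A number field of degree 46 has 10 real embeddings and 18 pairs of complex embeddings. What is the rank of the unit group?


By Dirichlet's unit theorem:
rank = r1 + r2 - 1
= 10 + 18 - 1
= 27

27


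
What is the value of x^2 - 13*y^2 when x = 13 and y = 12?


x^2 - d*y^2
= 13^2 - 13*12^2
= 169 - 1872
= -1703

-1703


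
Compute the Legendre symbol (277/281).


p = 281 is prime, so compute (277/281) with the reciprocity algorithm (Jacobi-symbol steps: pull out 2s via (2/n), flip via reciprocity, reduce):
  reciprocity: (277/281) -> +(281/277)
  reduce: (4/277)
  pull out 2: (2/277) = -1  (since 277 mod 8 = 5)
  pull out 2: (2/277) = -1  (since 277 mod 8 = 5)
  (1/277) = 1
Product of signs = 1
(277/281) = 1

1


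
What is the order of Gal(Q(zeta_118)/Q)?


|Gal(Q(zeta_118)/Q)| = phi(118)
= 58

58


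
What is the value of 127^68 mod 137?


p = 137 is prime and the exponent is (p-1)/2 = 68, so by Euler's criterion 127^68 = (127/137) = +1 or -1 mod 137.
Compute by square-and-multiply:
  68 = 64 + 4 (binary 1000100)
  Repeated squaring mod 137: 127^1 = 127, 127^2 = 100, 127^4 = 136, 127^8 = 1, 127^16 = 1, 127^32 = 1, 127^64 = 1
  127^68 = 127^64 * 127^4 = 1 * 136 mod 137
    1 * 136 = 136 = 136 mod 137
  127^68 = 136 mod 137
Result 136 = p - 1 = -1 mod 137: 127 is a quadratic non-residue mod 137. As a residue in [0, p-1] the value is 136.
127^68 mod 137 = 136

136


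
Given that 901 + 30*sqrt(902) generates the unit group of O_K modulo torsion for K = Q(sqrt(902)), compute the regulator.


epsilon = 901 + 30*sqrt(902)
= 1801.9994
R = ln(1801.9994)
= 7.4967

7.4967


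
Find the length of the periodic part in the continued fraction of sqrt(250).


Run the CF algorithm for sqrt(250).
a_0 = floor(sqrt(250)) = 15; set m_0=0, q_0=1.
Recurrence: m' = q*a - m,  q' = (d - m'^2)/q,  a' = floor((a_0 + m')/q').
  step 1: m=15, q=25, a=1
  step 2: m=10, q=6, a=4
  step 3: m=14, q=9, a=3
  step 4: m=13, q=9, a=3
  step 5: m=14, q=6, a=4
  step 6: m=10, q=25, a=1
  step 7: m=15, q=1, a=30
a_7 = 2*a_0 = 30, so the period closes here.
sqrt(250) = [15; 1, 4, 3, 3, 4, 1, 30]
Period length = 7

7


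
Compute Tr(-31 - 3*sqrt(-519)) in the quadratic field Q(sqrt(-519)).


Tr(a + b*sqrt(d)) = (a + b*sqrt(d)) + (a - b*sqrt(d)) = 2a
= 2 * (-31)
= -62

-62


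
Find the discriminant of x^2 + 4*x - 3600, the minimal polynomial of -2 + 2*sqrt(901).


The element -2 + 2*sqrt(901) has minimal polynomial:
x^2 + 4*x - 3600
Discriminant = (4)^2 - 4*(-3600)
= 16 + 14400
= 14416

14416


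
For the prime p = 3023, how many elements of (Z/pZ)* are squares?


For prime p, the number of non-zero quadratic residues is (p-1)/2.
= (3023-1)/2
= 1511

1511


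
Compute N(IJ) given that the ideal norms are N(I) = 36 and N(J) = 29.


N(IJ) = N(I) * N(J)
= 36 * 29
= 1044

1044


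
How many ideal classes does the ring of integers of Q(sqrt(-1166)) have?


K = Q(sqrt(-1166)). d mod 4 = 2, so D = disc(K) = 4d = -4664
h(K) equals the number of primitive reduced positive-definite forms (a, b, c) = a*x^2 + b*x*y + c*y^2 with b^2 - 4ac = D,
where reduced means |b| <= a <= c, with b >= 0 whenever |b| = a or a = c, and primitive means gcd(a, b, c) = 1.
Reduced forces 3a^2 <= |D| = 4664, so 1 <= a <= 39; b must have the parity of D, and c = (b^2 - D)/(4a) must be an integer >= a.
Enumerate a = 1..39, b in [-a, a]:
  a=1: (1, 0, 1166)  [1]
  a=2: (2, 0, 583)  [1]
  a=3: (3, -2, 389), (3, 2, 389)  [2]
  a=4: none
  a=5: (5, -4, 234), (5, 4, 234)  [2]
  a=6: (6, -4, 195), (6, 4, 195)  [2]
  a=7..8: none
  a=9: (9, -4, 130), (9, 4, 130)  [2]
  a=10: (10, -4, 117), (10, 4, 117)  [2]
  a=11: (11, 0, 106)  [1]
  a=12: none
  a=13: (13, -4, 90), (13, 4, 90)  [2]
  a=14: none
  a=15: (15, -14, 81), (15, -4, 78), (15, 4, 78), (15, 14, 81)  [4]
  a=16..17: none
  a=18: (18, -4, 65), (18, 4, 65)  [2]
  a=19..21: none
  a=22: (22, 0, 53)  [1]
  a=23..24: none
  a=25: (25, -6, 47), (25, 6, 47)  [2]
  a=26: (26, -4, 45), (26, 4, 45)  [2]
  a=27: (27, -14, 45), (27, 14, 45)  [2]
  a=28: none
  a=29: (29, -18, 43), (29, 18, 43)  [2]
  a=30: (30, -16, 41), (30, -4, 39), (30, 4, 39), (30, 16, 41)  [4]
  a=31..32: none
  a=33: (33, -22, 39), (33, 22, 39)  [2]
  a=34..39: none
Total reduced forms: 1 + 1 + 2 + 2 + 2 + 2 + 2 + 1 + 2 + 4 + 2 + 1 + 2 + 2 + 2 + 2 + 4 + 2 = 36
h = 36

36


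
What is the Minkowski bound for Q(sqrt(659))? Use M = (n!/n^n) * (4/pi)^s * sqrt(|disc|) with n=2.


d = 659, d mod 4 = 3, so disc(K) = 4d = 2636; |disc(K)| = 2636
Real quadratic field, so n = 2, s = r2 = 0, r1 = 2
M = (n!/n^n) * (4/pi)^s * sqrt(|disc(K)|) = (2!/2^2) * (4/pi)^0 * sqrt(2636)
= 0.5 * 1.000000 * 51.341991
= 25.6710

25.6710


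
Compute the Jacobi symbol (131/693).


Compute (131/693) via quadratic reciprocity:
  reciprocity: (131/693) -> +(693/131)
  reduce: (38/131)
  pull out 2: (2/131) = -1  (since 131 mod 8 = 3)
  reciprocity: (19/131) -> -(131/19)
  reduce: (17/19)
  reciprocity: (17/19) -> +(19/17)
  reduce: (2/17)
  pull out 2: (2/17) = +1  (since 17 mod 8 = 1)
  (1/17) = 1
Product of signs = 1

1


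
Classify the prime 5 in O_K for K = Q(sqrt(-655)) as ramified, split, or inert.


K = Q(sqrt(-655)). Since d mod 4 = 1, disc(K) = -655.
Check p | disc: -655 mod 5 = 0.
p divides disc, so p ramifies: (p) = P^2 with e=2, f=1, g=1.
Therefore p is ramified.

ramified


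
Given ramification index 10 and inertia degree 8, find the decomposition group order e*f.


|D_P| = e * f
= 10 * 8
= 80

80


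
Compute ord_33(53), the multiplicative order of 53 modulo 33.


We want ord_33(53), the smallest k >= 1 with 53^k = 1 mod 33.
n = 33 = 3 * 11, phi(33) = 20; the order divides phi(n).
Divisors of 20: 1, 2, 4, 5, 10, 20
Repeated squaring mod 33: 53^1 = 20, 53^2 = 4, 53^4 = 16, 53^8 = 25, 53^16 = 31
Test divisors in increasing order:
  k=1: 53^1 = 20 mod 33
  k=2: 53^2 = 4 mod 33
  k=4: 53^4 = 16 mod 33
  k=5: 53^5 = 16 * 20 = 23 mod 33
  k=10: 53^10 = 25 * 4 = 1 mod 33  <- first divisor giving 1
Order = 10

10


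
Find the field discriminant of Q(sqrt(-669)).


For K = Q(sqrt(d)) with d squarefree: disc(K) = d if d = 1 mod 4, and disc(K) = 4d if d = 2 or 3 mod 4.
Here d = -669, and d mod 4 = 3.
d = 3 mod 4, not 1 (O_K = Z[sqrt(d)]), so disc(K) = 4d = 4 * (-669) = -2676

-2676


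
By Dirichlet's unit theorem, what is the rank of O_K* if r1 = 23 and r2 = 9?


By Dirichlet's unit theorem:
rank = r1 + r2 - 1
= 23 + 9 - 1
= 31

31


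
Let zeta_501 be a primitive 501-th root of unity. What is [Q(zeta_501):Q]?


The degree equals Euler's totient phi(501).
501 = 3 * 167
phi(501) = 332

332


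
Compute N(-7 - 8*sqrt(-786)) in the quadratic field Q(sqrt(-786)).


N(a + b*sqrt(d)) = a^2 - d*b^2
= (-7)^2 - (-786)*(-8)^2
= 49 + 50304
= 50353

50353


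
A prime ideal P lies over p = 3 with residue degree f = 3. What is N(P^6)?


N(P^a) = p^(a*f)
= 3^(6*3)
= 3^18
= 387420489

387420489


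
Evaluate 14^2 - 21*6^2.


x^2 - d*y^2
= 14^2 - 21*6^2
= 196 - 756
= -560

-560


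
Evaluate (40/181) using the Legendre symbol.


p = 181 is prime, so compute (40/181) with the reciprocity algorithm (Jacobi-symbol steps: pull out 2s via (2/n), flip via reciprocity, reduce):
  pull out 2: (2/181) = -1  (since 181 mod 8 = 5)
  pull out 2: (2/181) = -1  (since 181 mod 8 = 5)
  pull out 2: (2/181) = -1  (since 181 mod 8 = 5)
  reciprocity: (5/181) -> +(181/5)
  reduce: (1/5)
  (1/5) = 1
Product of signs = -1
(40/181) = -1

-1


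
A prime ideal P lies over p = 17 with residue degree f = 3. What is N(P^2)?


N(P^a) = p^(a*f)
= 17^(2*3)
= 17^6
= 24137569

24137569


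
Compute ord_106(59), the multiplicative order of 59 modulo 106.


We want ord_106(59), the smallest k >= 1 with 59^k = 1 mod 106.
n = 106 = 2 * 53, phi(106) = 52; the order divides phi(n).
Divisors of 52: 1, 2, 4, 13, 26, 52
Repeated squaring mod 106: 59^1 = 59, 59^2 = 89, 59^4 = 77, 59^8 = 99, 59^16 = 49, 59^32 = 69
Test divisors in increasing order:
  k=1: 59^1 = 59 mod 106
  k=2: 59^2 = 89 mod 106
  k=4: 59^4 = 77 mod 106
  k=13: 59^13 = 99 * 77 * 59 = 105 mod 106
  k=26: 59^26 = 49 * 99 * 89 = 1 mod 106  <- first divisor giving 1
Order = 26

26


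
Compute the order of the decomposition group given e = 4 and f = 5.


|D_P| = e * f
= 4 * 5
= 20

20


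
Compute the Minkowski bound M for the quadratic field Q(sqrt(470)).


d = 470, d mod 4 = 2, so disc(K) = 4d = 1880; |disc(K)| = 1880
Real quadratic field, so n = 2, s = r2 = 0, r1 = 2
M = (n!/n^n) * (4/pi)^s * sqrt(|disc(K)|) = (2!/2^2) * (4/pi)^0 * sqrt(1880)
= 0.5 * 1.000000 * 43.358967
= 21.6795

21.6795


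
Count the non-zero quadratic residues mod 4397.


For prime p, the number of non-zero quadratic residues is (p-1)/2.
= (4397-1)/2
= 2198

2198


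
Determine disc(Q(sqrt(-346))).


For K = Q(sqrt(d)) with d squarefree: disc(K) = d if d = 1 mod 4, and disc(K) = 4d if d = 2 or 3 mod 4.
Here d = -346, and d mod 4 = 2.
d = 2 mod 4, not 1 (O_K = Z[sqrt(d)]), so disc(K) = 4d = 4 * (-346) = -1384

-1384


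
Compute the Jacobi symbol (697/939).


Compute (697/939) via quadratic reciprocity:
  reciprocity: (697/939) -> +(939/697)
  reduce: (242/697)
  pull out 2: (2/697) = +1  (since 697 mod 8 = 1)
  reciprocity: (121/697) -> +(697/121)
  reduce: (92/121)
  pull out 2: (2/121) = +1  (since 121 mod 8 = 1)
  pull out 2: (2/121) = +1  (since 121 mod 8 = 1)
  reciprocity: (23/121) -> +(121/23)
  reduce: (6/23)
  pull out 2: (2/23) = +1  (since 23 mod 8 = 7)
  reciprocity: (3/23) -> -(23/3)
  reduce: (2/3)
  pull out 2: (2/3) = -1  (since 3 mod 8 = 3)
  (1/3) = 1
Product of signs = 1

1


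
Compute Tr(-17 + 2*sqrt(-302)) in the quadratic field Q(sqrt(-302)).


Tr(a + b*sqrt(d)) = (a + b*sqrt(d)) + (a - b*sqrt(d)) = 2a
= 2 * (-17)
= -34

-34


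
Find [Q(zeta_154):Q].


The degree equals Euler's totient phi(154).
154 = 2 * 7 * 11
phi(154) = 60

60


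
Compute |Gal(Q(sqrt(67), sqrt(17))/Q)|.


The 2 square roots of distinct primes are multiplicatively independent over Q,
so [K:Q] = 2^2 and Gal(K/Q) is isomorphic to (Z/2Z)^2.
|Gal| = 2^2 = 4

4


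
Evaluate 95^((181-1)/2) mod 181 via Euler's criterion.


p = 181 is prime and the exponent is (p-1)/2 = 90, so by Euler's criterion 95^90 = (95/181) = +1 or -1 mod 181.
Compute by square-and-multiply:
  90 = 64 + 16 + 8 + 2 (binary 1011010)
  Repeated squaring mod 181: 95^1 = 95, 95^2 = 156, 95^4 = 82, 95^8 = 27, 95^16 = 5, 95^32 = 25, 95^64 = 82
  95^90 = 95^64 * 95^16 * 95^8 * 95^2 = 82 * 5 * 27 * 156 mod 181
    82 * 5 = 410 = 48 mod 181
    48 * 27 = 1296 = 29 mod 181
    29 * 156 = 4524 = 180 mod 181
  95^90 = 180 mod 181
Result 180 = p - 1 = -1 mod 181: 95 is a quadratic non-residue mod 181. As a residue in [0, p-1] the value is 180.
95^90 mod 181 = 180

180


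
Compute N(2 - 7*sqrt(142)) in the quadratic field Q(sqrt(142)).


N(a + b*sqrt(d)) = a^2 - d*b^2
= (2)^2 - (142)*(-7)^2
= 4 - 6958
= -6954

-6954


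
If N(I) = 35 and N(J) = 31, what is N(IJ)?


N(IJ) = N(I) * N(J)
= 35 * 31
= 1085

1085


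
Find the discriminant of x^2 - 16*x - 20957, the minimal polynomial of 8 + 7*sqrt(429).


The element 8 + 7*sqrt(429) has minimal polynomial:
x^2 - 16*x - 20957
Discriminant = (-16)^2 - 4*(-20957)
= 256 + 83828
= 84084

84084


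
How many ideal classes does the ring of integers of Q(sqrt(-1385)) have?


K = Q(sqrt(-1385)). d mod 4 = 3, so D = disc(K) = 4d = -5540
h(K) equals the number of primitive reduced positive-definite forms (a, b, c) = a*x^2 + b*x*y + c*y^2 with b^2 - 4ac = D,
where reduced means |b| <= a <= c, with b >= 0 whenever |b| = a or a = c, and primitive means gcd(a, b, c) = 1.
Reduced forces 3a^2 <= |D| = 5540, so 1 <= a <= 42; b must have the parity of D, and c = (b^2 - D)/(4a) must be an integer >= a.
Enumerate a = 1..42, b in [-a, a]:
  a=1: (1, 0, 1385)  [1]
  a=2: (2, 2, 693)  [1]
  a=3: (3, -2, 462), (3, 2, 462)  [2]
  a=4: none
  a=5: (5, 0, 277)  [1]
  a=6: (6, -2, 231), (6, 2, 231)  [2]
  a=7: (7, -2, 198), (7, 2, 198)  [2]
  a=8: none
  a=9: (9, -2, 154), (9, 2, 154)  [2]
  a=10: (10, 10, 141)  [1]
  a=11: (11, -2, 126), (11, 2, 126)  [2]
  a=12..13: none
  a=14: (14, -2, 99), (14, 2, 99)  [2]
  a=15: (15, -10, 94), (15, 10, 94)  [2]
  a=16: none
  a=17: (17, -6, 82), (17, 6, 82)  [2]
  a=18: (18, -2, 77), (18, 2, 77)  [2]
  a=19..20: none
  a=21: (21, -16, 69), (21, -2, 66), (21, 2, 66), (21, 16, 69)  [4]
  a=22: (22, -2, 63), (22, 2, 63)  [2]
  a=23: (23, -16, 63), (23, 16, 63)  [2]
  a=24..26: none
  a=27: (27, -20, 55), (27, 20, 55)  [2]
  a=28: none
  a=29: (29, -12, 49), (29, 12, 49)  [2]
  a=30: (30, -10, 47), (30, 10, 47)  [2]
  a=31: (31, -28, 51), (31, 28, 51)  [2]
  a=32: none
  a=33: (33, -20, 45), (33, -2, 42), (33, 2, 42), (33, 20, 45)  [4]
  a=34: (34, -6, 41), (34, 6, 41)  [2]
  a=35: (35, -30, 46), (35, 30, 46)  [2]
  a=36: none
  a=37: (37, -26, 42), (37, 26, 42)  [2]
  a=38..42: none
Total reduced forms: 1 + 1 + 2 + 1 + 2 + 2 + 2 + 1 + 2 + 2 + 2 + 2 + 2 + 4 + 2 + 2 + 2 + 2 + 2 + 2 + 4 + 2 + 2 + 2 = 48
h = 48

48


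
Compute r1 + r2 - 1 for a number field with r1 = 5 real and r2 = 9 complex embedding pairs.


By Dirichlet's unit theorem:
rank = r1 + r2 - 1
= 5 + 9 - 1
= 13

13


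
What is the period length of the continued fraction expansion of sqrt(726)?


Run the CF algorithm for sqrt(726).
a_0 = floor(sqrt(726)) = 26; set m_0=0, q_0=1.
Recurrence: m' = q*a - m,  q' = (d - m'^2)/q,  a' = floor((a_0 + m')/q').
  step 1: m=26, q=50, a=1
  step 2: m=24, q=3, a=16
  step 3: m=24, q=50, a=1
  step 4: m=26, q=1, a=52
a_4 = 2*a_0 = 52, so the period closes here.
sqrt(726) = [26; 1, 16, 1, 52]
Period length = 4

4
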